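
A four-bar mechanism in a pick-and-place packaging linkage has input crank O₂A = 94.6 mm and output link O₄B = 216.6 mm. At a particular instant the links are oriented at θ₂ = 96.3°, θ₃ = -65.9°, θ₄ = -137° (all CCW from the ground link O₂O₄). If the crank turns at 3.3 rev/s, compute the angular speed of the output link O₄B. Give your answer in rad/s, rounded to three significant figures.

ω₂ = 20.73 rad/s (from 3.3 rev/s).
Differentiating the loop-closure r₂e^{iθ₂}+r₃e^{iθ₃}=r₁+r₄e^{iθ₄} gives r₂ω₂e^{iθ₂}+r₃ω₃e^{iθ₃}=r₄ω₄e^{iθ₄}.
Eliminating the other unknown: ω₄ = r₂ω₂ sin(θ₂−θ₃) / [r₄ sin(θ₄−θ₃)].
Numerator sine = +0.30570; denominator sine = -0.94609.
Result = 0.0946·20.73·(+0.30570) / (0.2166·(-0.94609)) = -2.9261 rad/s; magnitude 2.9261 rad/s.

2.93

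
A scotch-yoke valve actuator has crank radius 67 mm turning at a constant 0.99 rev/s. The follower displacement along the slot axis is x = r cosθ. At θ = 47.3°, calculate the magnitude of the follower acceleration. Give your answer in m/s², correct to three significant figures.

ω = 6.22 rad/s (from 0.99 rev/s).
x = r cosθ ⇒ ẍ = −rω² cosθ (ω constant).
|a| = rω²|cosθ| = 0.067·(6.22)²·|cos 47.3°| = 1.7581 m/s².

1.76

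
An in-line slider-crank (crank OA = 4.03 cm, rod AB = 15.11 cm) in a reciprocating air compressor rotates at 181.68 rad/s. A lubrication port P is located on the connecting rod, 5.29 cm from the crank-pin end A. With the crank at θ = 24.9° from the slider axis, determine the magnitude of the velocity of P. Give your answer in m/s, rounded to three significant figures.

ω = 181.7 rad/s.  Crank-pin speed |V_A| = rω = 7.3217 m/s, perpendicular to OA.
Rod angle: sinφ = −(r/L) sinθ ⇒ φ = -6.448°; ω_rod = −rω cosθ/√(L²−r²sin²θ) = -44.232 rad/s.
V_P = V_A + ω_rod × AP, with AP = 0.0529 m along the rod.
Components: V_Px = −rω sinθ − a·ω_rod·sinφ = -3.3455 m/s;  V_Py = rω cosθ + a·ω_rod·cosφ = +4.3161 m/s.
|V_P| = √(V_Px² + V_Py²) = 5.4608 m/s.

5.46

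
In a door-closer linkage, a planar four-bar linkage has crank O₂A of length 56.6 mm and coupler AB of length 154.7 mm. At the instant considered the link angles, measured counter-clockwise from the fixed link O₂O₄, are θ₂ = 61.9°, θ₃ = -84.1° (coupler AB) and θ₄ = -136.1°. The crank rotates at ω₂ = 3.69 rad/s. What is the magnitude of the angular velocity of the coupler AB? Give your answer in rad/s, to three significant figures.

ω₂ = 3.69 rad/s
Differentiating the loop-closure r₂e^{iθ₂}+r₃e^{iθ₃}=r₁+r₄e^{iθ₄} gives r₂ω₂e^{iθ₂}+r₃ω₃e^{iθ₃}=r₄ω₄e^{iθ₄}.
Eliminating the other unknown: ω₃ = r₂ω₂ sin(θ₄−θ₂) / [r₃ sin(θ₃−θ₄)].
Numerator sine = +0.30902; denominator sine = +0.78801.
Result = 0.0566·3.69·(+0.30902) / (0.1547·(+0.78801)) = +0.52942 rad/s; magnitude 0.52942 rad/s.

0.529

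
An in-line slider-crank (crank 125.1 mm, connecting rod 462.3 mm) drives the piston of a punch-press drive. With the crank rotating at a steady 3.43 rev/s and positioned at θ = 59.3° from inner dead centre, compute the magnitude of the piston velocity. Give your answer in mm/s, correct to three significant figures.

2650

ω = 2π·3.43 = 21.55 rad/s
For an in-line slider-crank, x = r cosθ + √(L² − r² sin²θ), so v = −rω sinθ·[1 + r cosθ/√(L² − r² sin²θ)].
With r = 0.1251 m, L = 0.4623 m, θ = 59.3°: √(L² − r² sin²θ) = 0.44961 m.
v = −0.1251·21.55·0.85985·[1 + 0.1251·0.51054/0.44961] = -2.6475 m/s.
|v| = 2.6475 m/s = 2647.5 mm/s.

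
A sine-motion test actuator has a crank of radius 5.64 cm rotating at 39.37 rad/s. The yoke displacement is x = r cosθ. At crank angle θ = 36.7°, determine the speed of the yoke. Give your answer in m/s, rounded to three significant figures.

1.33

ω = 39.37 rad/s
x = r cosθ ⇒ ẋ = −rω sinθ.
|v| = rω|sinθ| = 0.0564·39.37·|sin 36.7°| = 1.327 m/s.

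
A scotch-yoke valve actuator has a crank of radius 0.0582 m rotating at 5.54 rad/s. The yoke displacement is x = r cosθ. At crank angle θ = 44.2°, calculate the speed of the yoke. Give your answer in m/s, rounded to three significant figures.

ω = 5.54 rad/s
x = r cosθ ⇒ ẋ = −rω sinθ.
|v| = rω|sinθ| = 0.0582·5.54·|sin 44.2°| = 0.22479 m/s.

0.225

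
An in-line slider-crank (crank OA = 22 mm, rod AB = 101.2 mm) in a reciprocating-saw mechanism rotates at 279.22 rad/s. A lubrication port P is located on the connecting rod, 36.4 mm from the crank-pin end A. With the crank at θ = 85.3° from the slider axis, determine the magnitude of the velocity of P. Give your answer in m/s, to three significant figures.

6.17

ω = 279.2 rad/s.  Crank-pin speed |V_A| = rω = 6.1428 m/s, perpendicular to OA.
Rod angle: sinφ = −(r/L) sinθ ⇒ φ = -12.513°; ω_rod = −rω cosθ/√(L²−r²sin²θ) = -5.0947 rad/s.
V_P = V_A + ω_rod × AP, with AP = 0.0364 m along the rod.
Components: V_Px = −rω sinθ − a·ω_rod·sinφ = -6.1624 m/s;  V_Py = rω cosθ + a·ω_rod·cosφ = +0.32229 m/s.
|V_P| = √(V_Px² + V_Py²) = 6.1708 m/s.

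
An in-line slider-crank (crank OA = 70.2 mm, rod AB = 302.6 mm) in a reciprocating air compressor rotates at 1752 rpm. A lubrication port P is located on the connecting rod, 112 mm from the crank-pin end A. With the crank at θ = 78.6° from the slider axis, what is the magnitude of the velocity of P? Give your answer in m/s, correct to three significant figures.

ω = 183.5 rad/s.  Crank-pin speed |V_A| = rω = 12.88 m/s, perpendicular to OA.
Rod angle: sinφ = −(r/L) sinθ ⇒ φ = -13.145°; ω_rod = −rω cosθ/√(L²−r²sin²θ) = -8.6392 rad/s.
V_P = V_A + ω_rod × AP, with AP = 0.112 m along the rod.
Components: V_Px = −rω sinθ − a·ω_rod·sinφ = -12.845 m/s;  V_Py = rω cosθ + a·ω_rod·cosφ = +1.6035 m/s.
|V_P| = √(V_Px² + V_Py²) = 12.945 m/s.

12.9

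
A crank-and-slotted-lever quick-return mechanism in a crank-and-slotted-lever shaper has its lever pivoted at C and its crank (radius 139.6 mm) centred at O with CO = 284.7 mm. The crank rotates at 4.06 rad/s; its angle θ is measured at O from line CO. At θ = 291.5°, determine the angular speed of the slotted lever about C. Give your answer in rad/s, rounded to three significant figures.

ω = 4.06 rad/s
Crank pin A relative to C: A = (d + r cosθ, r sinθ); lever angle φ = atan2(r sinθ, d + r cosθ).
Differentiating tanφ: φ̇ = rω(d cosθ + r)/(d² + r² + 2dr cosθ).
d² + r² + 2dr cosθ = |CA|² = 0.129675 m²;  d cosθ + r = +0.24394 m.
|ω_lever| = |0.1396·4.06·+0.24394| / 0.129675 = 1.0662 rad/s.

1.07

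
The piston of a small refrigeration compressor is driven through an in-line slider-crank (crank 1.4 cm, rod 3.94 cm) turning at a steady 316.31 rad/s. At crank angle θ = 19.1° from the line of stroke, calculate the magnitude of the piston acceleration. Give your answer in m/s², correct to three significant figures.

1720

ω = 316.3 rad/s
x(θ) = r cosθ + √(L² − r² sin²θ); with ω constant, a = ω²·d²x/dθ².
d²x/dθ² = −r cosθ − r²(cos2θ)/√u − r⁴ sin²2θ/(4u^{3/2}),  u = L² − r² sin²θ = 0.00153137 m².
Substituting r = 0.014 m, L = 0.0394 m, θ = 19.1°: d²x/dθ² = -0.017227 m.
a = ω²·d²x/dθ² = (316.3)²·(-0.017227) = -1723.6 m/s²;  |a| = 1723.6 m/s².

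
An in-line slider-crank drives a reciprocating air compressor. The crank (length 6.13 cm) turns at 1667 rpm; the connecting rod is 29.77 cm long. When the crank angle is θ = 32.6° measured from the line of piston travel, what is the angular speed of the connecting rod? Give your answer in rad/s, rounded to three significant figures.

30.5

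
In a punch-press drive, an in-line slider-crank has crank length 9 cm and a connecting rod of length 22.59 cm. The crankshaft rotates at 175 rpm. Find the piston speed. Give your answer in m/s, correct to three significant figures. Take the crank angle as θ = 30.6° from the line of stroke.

1.13

ω = 2π·175/60 = 18.33 rad/s
For an in-line slider-crank, x = r cosθ + √(L² − r² sin²θ), so v = −rω sinθ·[1 + r cosθ/√(L² − r² sin²θ)].
With r = 0.09 m, L = 0.2259 m, θ = 30.6°: √(L² − r² sin²θ) = 0.22121 m.
v = −0.09·18.33·0.50904·[1 + 0.09·0.86074/0.22121] = -1.1336 m/s.
|v| = 1.1336 m/s.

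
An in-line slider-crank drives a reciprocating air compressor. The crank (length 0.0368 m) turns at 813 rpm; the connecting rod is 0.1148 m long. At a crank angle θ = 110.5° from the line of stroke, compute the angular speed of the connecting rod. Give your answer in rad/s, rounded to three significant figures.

ω = 85.14 rad/s (converted from 813 rpm).
The rod makes angle φ with the slider axis where L sinφ = r sinθ; differentiating, L cosφ·φ̇ = r ω cosθ.
L cosφ = √(L² − r² sin²θ) = 0.1095 m.
|ω_rod| = r ω |cosθ| / √(L² − r² sin²θ) = 0.0368·85.14·0.35021/0.1095 = 10.02 rad/s.

10.0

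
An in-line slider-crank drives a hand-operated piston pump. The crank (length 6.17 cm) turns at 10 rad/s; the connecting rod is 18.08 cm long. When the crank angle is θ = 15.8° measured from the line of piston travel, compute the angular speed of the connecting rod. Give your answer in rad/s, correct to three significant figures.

3.30

ω = 10 rad/s
The rod makes angle φ with the slider axis where L sinφ = r sinθ; differentiating, L cosφ·φ̇ = r ω cosθ.
L cosφ = √(L² − r² sin²θ) = 0.18002 m.
|ω_rod| = r ω |cosθ| / √(L² − r² sin²θ) = 0.0617·10·0.96222/0.18002 = 3.2979 rad/s.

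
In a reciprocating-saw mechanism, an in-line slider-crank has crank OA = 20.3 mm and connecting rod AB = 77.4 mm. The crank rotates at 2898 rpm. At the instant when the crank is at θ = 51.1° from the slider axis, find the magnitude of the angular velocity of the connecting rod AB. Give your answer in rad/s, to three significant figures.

ω = 303.5 rad/s (converted from 2898 rpm).
The rod makes angle φ with the slider axis where L sinφ = r sinθ; differentiating, L cosφ·φ̇ = r ω cosθ.
L cosφ = √(L² − r² sin²θ) = 0.075771 m.
|ω_rod| = r ω |cosθ| / √(L² − r² sin²θ) = 0.0203·303.5·0.62796/0.075771 = 51.057 rad/s.

51.1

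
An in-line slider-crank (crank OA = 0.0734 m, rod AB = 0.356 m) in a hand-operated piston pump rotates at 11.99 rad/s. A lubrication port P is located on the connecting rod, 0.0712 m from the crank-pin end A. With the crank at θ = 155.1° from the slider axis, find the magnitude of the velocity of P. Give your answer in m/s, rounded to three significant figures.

ω = 11.99 rad/s.  Crank-pin speed |V_A| = rω = 0.88007 m/s, perpendicular to OA.
Rod angle: sinφ = −(r/L) sinθ ⇒ φ = -4.980°; ω_rod = −rω cosθ/√(L²−r²sin²θ) = +2.2508 rad/s.
V_P = V_A + ω_rod × AP, with AP = 0.0712 m along the rod.
Components: V_Px = −rω sinθ − a·ω_rod·sinφ = -0.35663 m/s;  V_Py = rω cosθ + a·ω_rod·cosφ = -0.63861 m/s.
|V_P| = √(V_Px² + V_Py²) = 0.73144 m/s.

0.731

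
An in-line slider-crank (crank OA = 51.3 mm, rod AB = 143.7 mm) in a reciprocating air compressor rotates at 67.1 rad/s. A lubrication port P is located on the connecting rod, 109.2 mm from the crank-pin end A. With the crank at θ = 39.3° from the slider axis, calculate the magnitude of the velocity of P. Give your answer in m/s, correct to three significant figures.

ω = 67.1 rad/s.  Crank-pin speed |V_A| = rω = 3.4422 m/s, perpendicular to OA.
Rod angle: sinφ = −(r/L) sinθ ⇒ φ = -13.068°; ω_rod = −rω cosθ/√(L²−r²sin²θ) = -19.03 rad/s.
V_P = V_A + ω_rod × AP, with AP = 0.1092 m along the rod.
Components: V_Px = −rω sinθ − a·ω_rod·sinφ = -2.6501 m/s;  V_Py = rω cosθ + a·ω_rod·cosφ = +0.63952 m/s.
|V_P| = √(V_Px² + V_Py²) = 2.7262 m/s.

2.73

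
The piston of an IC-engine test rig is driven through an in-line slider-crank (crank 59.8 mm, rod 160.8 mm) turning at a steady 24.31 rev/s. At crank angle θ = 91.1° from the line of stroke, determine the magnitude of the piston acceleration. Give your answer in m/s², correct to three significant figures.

585

ω = 2π·24.3 = 152.7 rad/s
x(θ) = r cosθ + √(L² − r² sin²θ); with ω constant, a = ω²·d²x/dθ².
d²x/dθ² = −r cosθ − r²(cos2θ)/√u − r⁴ sin²2θ/(4u^{3/2}),  u = L² − r² sin²θ = 0.0222819 m².
Substituting r = 0.0598 m, L = 0.1608 m, θ = 91.1°: d²x/dθ² = +0.025086 m.
a = ω²·d²x/dθ² = (152.7)²·(+0.025086) = +585.27 m/s²;  |a| = 585.27 m/s².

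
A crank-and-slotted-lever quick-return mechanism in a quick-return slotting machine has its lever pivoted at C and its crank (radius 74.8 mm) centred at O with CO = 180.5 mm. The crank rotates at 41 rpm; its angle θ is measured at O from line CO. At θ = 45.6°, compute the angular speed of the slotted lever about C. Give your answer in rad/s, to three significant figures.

ω = 4.294 rad/s (from 41 rpm).
Crank pin A relative to C: A = (d + r cosθ, r sinθ); lever angle φ = atan2(r sinθ, d + r cosθ).
Differentiating tanφ: φ̇ = rω(d cosθ + r)/(d² + r² + 2dr cosθ).
d² + r² + 2dr cosθ = |CA|² = 0.0570682 m²;  d cosθ + r = +0.20109 m.
|ω_lever| = |0.0748·4.294·+0.20109| / 0.0570682 = 1.1316 rad/s.

1.13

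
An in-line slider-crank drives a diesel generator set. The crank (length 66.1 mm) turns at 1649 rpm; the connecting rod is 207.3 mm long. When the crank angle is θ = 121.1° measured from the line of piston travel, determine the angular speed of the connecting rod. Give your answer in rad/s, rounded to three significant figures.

ω = 172.7 rad/s (converted from 1649 rpm).
The rod makes angle φ with the slider axis where L sinφ = r sinθ; differentiating, L cosφ·φ̇ = r ω cosθ.
L cosφ = √(L² − r² sin²θ) = 0.19942 m.
|ω_rod| = r ω |cosθ| / √(L² − r² sin²θ) = 0.0661·172.7·0.51653/0.19942 = 29.565 rad/s.

29.6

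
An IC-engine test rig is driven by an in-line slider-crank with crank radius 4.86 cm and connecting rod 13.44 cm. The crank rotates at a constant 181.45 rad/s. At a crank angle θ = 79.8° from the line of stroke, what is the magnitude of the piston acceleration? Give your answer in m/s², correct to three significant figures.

294

ω = 181.4 rad/s
x(θ) = r cosθ + √(L² − r² sin²θ); with ω constant, a = ω²·d²x/dθ².
d²x/dθ² = −r cosθ − r²(cos2θ)/√u − r⁴ sin²2θ/(4u^{3/2}),  u = L² − r² sin²θ = 0.0157755 m².
Substituting r = 0.0486 m, L = 0.1344 m, θ = 79.8°: d²x/dθ² = +0.0089341 m.
a = ω²·d²x/dθ² = (181.4)²·(+0.0089341) = +294.15 m/s²;  |a| = 294.15 m/s².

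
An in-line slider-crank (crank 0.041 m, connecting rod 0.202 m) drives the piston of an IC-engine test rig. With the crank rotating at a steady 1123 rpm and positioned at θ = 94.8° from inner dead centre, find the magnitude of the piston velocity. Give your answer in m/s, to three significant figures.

ω = 2π·1123/60 = 117.6 rad/s
For an in-line slider-crank, x = r cosθ + √(L² − r² sin²θ), so v = −rω sinθ·[1 + r cosθ/√(L² − r² sin²θ)].
With r = 0.041 m, L = 0.202 m, θ = 94.8°: √(L² − r² sin²θ) = 0.19783 m.
v = −0.041·117.6·0.99649·[1 + 0.041·-0.08368/0.19783] = -4.7214 m/s.
|v| = 4.7214 m/s.

4.72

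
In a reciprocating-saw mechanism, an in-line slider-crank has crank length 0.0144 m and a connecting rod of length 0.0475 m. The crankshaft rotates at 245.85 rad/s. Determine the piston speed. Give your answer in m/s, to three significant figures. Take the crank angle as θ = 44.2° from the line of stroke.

ω = 245.8 rad/s
For an in-line slider-crank, x = r cosθ + √(L² − r² sin²θ), so v = −rω sinθ·[1 + r cosθ/√(L² − r² sin²θ)].
With r = 0.0144 m, L = 0.0475 m, θ = 44.2°: √(L² − r² sin²θ) = 0.046427 m.
v = −0.0144·245.8·0.69717·[1 + 0.0144·0.71691/0.046427] = -3.0169 m/s.
|v| = 3.0169 m/s.

3.02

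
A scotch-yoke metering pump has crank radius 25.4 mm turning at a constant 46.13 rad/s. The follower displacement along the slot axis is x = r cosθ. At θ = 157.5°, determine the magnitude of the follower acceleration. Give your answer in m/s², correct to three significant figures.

49.9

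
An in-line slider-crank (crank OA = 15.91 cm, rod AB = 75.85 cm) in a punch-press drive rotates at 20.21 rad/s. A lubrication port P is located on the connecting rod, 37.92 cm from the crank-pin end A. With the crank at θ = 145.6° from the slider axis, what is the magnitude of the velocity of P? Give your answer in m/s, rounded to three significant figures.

ω = 20.21 rad/s.  Crank-pin speed |V_A| = rω = 3.2154 m/s, perpendicular to OA.
Rod angle: sinφ = −(r/L) sinθ ⇒ φ = -6.806°; ω_rod = −rω cosθ/√(L²−r²sin²θ) = +3.5226 rad/s.
V_P = V_A + ω_rod × AP, with AP = 0.3792 m along the rod.
Components: V_Px = −rω sinθ − a·ω_rod·sinφ = -1.6583 m/s;  V_Py = rω cosθ + a·ω_rod·cosφ = -1.3267 m/s.
|V_P| = √(V_Px² + V_Py²) = 2.1237 m/s.

2.12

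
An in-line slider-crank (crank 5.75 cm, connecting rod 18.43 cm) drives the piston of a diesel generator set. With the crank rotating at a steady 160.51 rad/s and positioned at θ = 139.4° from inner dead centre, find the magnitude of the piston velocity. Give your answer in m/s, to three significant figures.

4.55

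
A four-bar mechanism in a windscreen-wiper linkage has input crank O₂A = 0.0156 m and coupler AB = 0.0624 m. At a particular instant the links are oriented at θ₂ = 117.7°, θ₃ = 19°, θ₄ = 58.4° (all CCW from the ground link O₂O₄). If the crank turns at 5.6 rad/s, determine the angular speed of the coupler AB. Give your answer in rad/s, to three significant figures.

ω₂ = 5.6 rad/s
Differentiating the loop-closure r₂e^{iθ₂}+r₃e^{iθ₃}=r₁+r₄e^{iθ₄} gives r₂ω₂e^{iθ₂}+r₃ω₃e^{iθ₃}=r₄ω₄e^{iθ₄}.
Eliminating the other unknown: ω₃ = r₂ω₂ sin(θ₄−θ₂) / [r₃ sin(θ₃−θ₄)].
Numerator sine = -0.85985; denominator sine = -0.63473.
Result = 0.0156·5.6·(-0.85985) / (0.0624·(-0.63473)) = +1.8965 rad/s; magnitude 1.8965 rad/s.

1.90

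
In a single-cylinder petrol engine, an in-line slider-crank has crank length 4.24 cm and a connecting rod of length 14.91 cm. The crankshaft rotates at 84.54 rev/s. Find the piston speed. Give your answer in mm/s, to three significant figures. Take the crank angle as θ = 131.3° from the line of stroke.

ω = 2π·84.5 = 531.2 rad/s
For an in-line slider-crank, x = r cosθ + √(L² − r² sin²θ), so v = −rω sinθ·[1 + r cosθ/√(L² − r² sin²θ)].
With r = 0.0424 m, L = 0.1491 m, θ = 131.3°: √(L² − r² sin²θ) = 0.14566 m.
v = −0.0424·531.2·0.75126·[1 + 0.0424·-0.66000/0.14566] = -13.669 m/s.
|v| = 13.669 m/s = 13669 mm/s.

13700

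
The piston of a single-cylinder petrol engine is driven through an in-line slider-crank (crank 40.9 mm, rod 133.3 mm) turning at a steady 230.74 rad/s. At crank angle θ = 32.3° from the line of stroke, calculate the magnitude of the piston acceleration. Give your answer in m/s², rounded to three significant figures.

2140

ω = 230.7 rad/s
x(θ) = r cosθ + √(L² − r² sin²θ); with ω constant, a = ω²·d²x/dθ².
d²x/dθ² = −r cosθ − r²(cos2θ)/√u − r⁴ sin²2θ/(4u^{3/2}),  u = L² − r² sin²θ = 0.0172912 m².
Substituting r = 0.0409 m, L = 0.1333 m, θ = 32.3°: d²x/dθ² = -0.040279 m.
a = ω²·d²x/dθ² = (230.7)²·(-0.040279) = -2144.5 m/s²;  |a| = 2144.5 m/s².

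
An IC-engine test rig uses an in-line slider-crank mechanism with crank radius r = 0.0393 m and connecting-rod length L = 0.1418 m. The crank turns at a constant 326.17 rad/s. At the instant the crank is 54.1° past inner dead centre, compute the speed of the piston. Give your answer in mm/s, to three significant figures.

12100

ω = 326.2 rad/s
For an in-line slider-crank, x = r cosθ + √(L² − r² sin²θ), so v = −rω sinθ·[1 + r cosθ/√(L² − r² sin²θ)].
With r = 0.0393 m, L = 0.1418 m, θ = 54.1°: √(L² − r² sin²θ) = 0.13818 m.
v = −0.0393·326.2·0.81004·[1 + 0.0393·0.58637/0.13818] = -12.115 m/s.
|v| = 12.115 m/s = 12115 mm/s.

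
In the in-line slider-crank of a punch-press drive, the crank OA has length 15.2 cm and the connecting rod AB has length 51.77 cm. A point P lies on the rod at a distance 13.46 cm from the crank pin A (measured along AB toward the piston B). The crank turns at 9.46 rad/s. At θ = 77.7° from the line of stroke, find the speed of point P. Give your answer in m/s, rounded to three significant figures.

ω = 9.46 rad/s.  Crank-pin speed |V_A| = rω = 1.4379 m/s, perpendicular to OA.
Rod angle: sinφ = −(r/L) sinθ ⇒ φ = -16.670°; ω_rod = −rω cosθ/√(L²−r²sin²θ) = -0.61766 rad/s.
V_P = V_A + ω_rod × AP, with AP = 0.1346 m along the rod.
Components: V_Px = −rω sinθ − a·ω_rod·sinφ = -1.4288 m/s;  V_Py = rω cosθ + a·ω_rod·cosφ = +0.22668 m/s.
|V_P| = √(V_Px² + V_Py²) = 1.4466 m/s.

1.45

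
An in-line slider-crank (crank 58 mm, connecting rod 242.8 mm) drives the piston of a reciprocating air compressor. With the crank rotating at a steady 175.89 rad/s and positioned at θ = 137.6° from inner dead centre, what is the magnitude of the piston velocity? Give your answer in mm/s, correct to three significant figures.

5650

ω = 175.9 rad/s
For an in-line slider-crank, x = r cosθ + √(L² − r² sin²θ), so v = −rω sinθ·[1 + r cosθ/√(L² − r² sin²θ)].
With r = 0.058 m, L = 0.2428 m, θ = 137.6°: √(L² − r² sin²θ) = 0.23963 m.
v = −0.058·175.9·0.67430·[1 + 0.058·-0.73846/0.23963] = -5.6495 m/s.
|v| = 5.6495 m/s = 5649.5 mm/s.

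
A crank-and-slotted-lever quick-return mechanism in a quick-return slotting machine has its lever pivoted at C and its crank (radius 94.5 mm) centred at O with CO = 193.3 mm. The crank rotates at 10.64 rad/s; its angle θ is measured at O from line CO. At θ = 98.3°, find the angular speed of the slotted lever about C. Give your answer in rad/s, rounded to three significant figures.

ω = 10.64 rad/s
Crank pin A relative to C: A = (d + r cosθ, r sinθ); lever angle φ = atan2(r sinθ, d + r cosθ).
Differentiating tanφ: φ̇ = rω(d cosθ + r)/(d² + r² + 2dr cosθ).
d² + r² + 2dr cosθ = |CA|² = 0.0410213 m²;  d cosθ + r = +0.066596 m.
|ω_lever| = |0.0945·10.64·+0.066596| / 0.0410213 = 1.6323 rad/s.

1.63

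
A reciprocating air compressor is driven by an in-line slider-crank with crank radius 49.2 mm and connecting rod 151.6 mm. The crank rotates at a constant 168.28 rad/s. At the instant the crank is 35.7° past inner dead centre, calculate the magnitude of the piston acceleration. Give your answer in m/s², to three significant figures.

ω = 168.3 rad/s
x(θ) = r cosθ + √(L² − r² sin²θ); with ω constant, a = ω²·d²x/dθ².
d²x/dθ² = −r cosθ − r²(cos2θ)/√u − r⁴ sin²2θ/(4u^{3/2}),  u = L² − r² sin²θ = 0.0221583 m².
Substituting r = 0.0492 m, L = 0.1516 m, θ = 35.7°: d²x/dθ² = -0.04554 m.
a = ω²·d²x/dθ² = (168.3)²·(-0.04554) = -1289.6 m/s²;  |a| = 1289.6 m/s².

1290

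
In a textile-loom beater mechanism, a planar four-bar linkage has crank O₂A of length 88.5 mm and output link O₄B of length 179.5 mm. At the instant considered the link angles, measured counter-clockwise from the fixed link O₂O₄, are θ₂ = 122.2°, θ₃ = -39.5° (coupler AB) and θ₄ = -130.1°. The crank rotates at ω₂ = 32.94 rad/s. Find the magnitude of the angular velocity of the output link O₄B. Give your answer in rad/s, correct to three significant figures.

ω₂ = 32.94 rad/s
Differentiating the loop-closure r₂e^{iθ₂}+r₃e^{iθ₃}=r₁+r₄e^{iθ₄} gives r₂ω₂e^{iθ₂}+r₃ω₃e^{iθ₃}=r₄ω₄e^{iθ₄}.
Eliminating the other unknown: ω₄ = r₂ω₂ sin(θ₂−θ₃) / [r₄ sin(θ₄−θ₃)].
Numerator sine = +0.31399; denominator sine = -0.99995.
Result = 0.0885·32.94·(+0.31399) / (0.1795·(-0.99995)) = -5.0997 rad/s; magnitude 5.0997 rad/s.

5.10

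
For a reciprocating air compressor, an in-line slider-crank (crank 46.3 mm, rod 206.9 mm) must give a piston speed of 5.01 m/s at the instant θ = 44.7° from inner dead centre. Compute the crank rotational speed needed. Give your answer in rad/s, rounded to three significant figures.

132

For an in-line slider-crank, |v_piston| = rω|sinθ|·[1 + r cosθ/√(L² − r² sin²θ)].
With r = 0.0463 m, L = 0.2069 m, θ = 44.7°: the bracketed kinematic factor |dx/dθ| = 0.037813 m.
ω = v/|dx/dθ| = 5.01/0.037813 = 132.49 rad/s.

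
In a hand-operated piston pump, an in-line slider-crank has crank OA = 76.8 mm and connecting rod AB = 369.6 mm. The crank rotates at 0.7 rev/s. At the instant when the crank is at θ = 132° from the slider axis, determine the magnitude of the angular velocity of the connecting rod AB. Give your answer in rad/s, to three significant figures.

0.619

ω = 4.398 rad/s (converted from 0.7 rev/s).
The rod makes angle φ with the slider axis where L sinφ = r sinθ; differentiating, L cosφ·φ̇ = r ω cosθ.
L cosφ = √(L² − r² sin²θ) = 0.36517 m.
|ω_rod| = r ω |cosθ| / √(L² − r² sin²θ) = 0.0768·4.398·0.66913/0.36517 = 0.61895 rad/s.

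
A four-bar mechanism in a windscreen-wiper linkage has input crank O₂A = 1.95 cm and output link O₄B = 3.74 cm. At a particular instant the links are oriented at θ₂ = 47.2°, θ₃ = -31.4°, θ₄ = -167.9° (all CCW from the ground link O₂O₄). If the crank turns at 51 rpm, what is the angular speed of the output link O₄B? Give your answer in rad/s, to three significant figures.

3.97

ω₂ = 5.341 rad/s (from 51 rpm).
Differentiating the loop-closure r₂e^{iθ₂}+r₃e^{iθ₃}=r₁+r₄e^{iθ₄} gives r₂ω₂e^{iθ₂}+r₃ω₃e^{iθ₃}=r₄ω₄e^{iθ₄}.
Eliminating the other unknown: ω₄ = r₂ω₂ sin(θ₂−θ₃) / [r₄ sin(θ₄−θ₃)].
Numerator sine = +0.98027; denominator sine = -0.68835.
Result = 0.0195·5.341·(+0.98027) / (0.0374·(-0.68835)) = -3.9655 rad/s; magnitude 3.9655 rad/s.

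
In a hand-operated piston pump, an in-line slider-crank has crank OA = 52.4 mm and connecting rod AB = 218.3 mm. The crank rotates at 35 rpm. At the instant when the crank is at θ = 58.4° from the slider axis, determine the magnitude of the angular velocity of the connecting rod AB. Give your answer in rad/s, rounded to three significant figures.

0.471

ω = 3.665 rad/s (converted from 35 rpm).
The rod makes angle φ with the slider axis where L sinφ = r sinθ; differentiating, L cosφ·φ̇ = r ω cosθ.
L cosφ = √(L² − r² sin²θ) = 0.21369 m.
|ω_rod| = r ω |cosθ| / √(L² − r² sin²θ) = 0.0524·3.665·0.52399/0.21369 = 0.47094 rad/s.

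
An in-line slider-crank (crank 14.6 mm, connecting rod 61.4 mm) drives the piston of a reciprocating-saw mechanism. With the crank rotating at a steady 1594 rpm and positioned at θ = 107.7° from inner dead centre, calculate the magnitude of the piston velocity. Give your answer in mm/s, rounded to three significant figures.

ω = 2π·1594/60 = 166.9 rad/s
For an in-line slider-crank, x = r cosθ + √(L² − r² sin²θ), so v = −rω sinθ·[1 + r cosθ/√(L² − r² sin²θ)].
With r = 0.0146 m, L = 0.0614 m, θ = 107.7°: √(L² − r² sin²θ) = 0.059804 m.
v = −0.0146·166.9·0.95266·[1 + 0.0146·-0.30403/0.059804] = -2.1494 m/s.
|v| = 2.1494 m/s = 2149.4 mm/s.

2150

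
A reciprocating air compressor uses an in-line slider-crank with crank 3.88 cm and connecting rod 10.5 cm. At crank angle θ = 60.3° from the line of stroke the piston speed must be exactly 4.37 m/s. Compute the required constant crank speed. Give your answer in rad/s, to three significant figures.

For an in-line slider-crank, |v_piston| = rω|sinθ|·[1 + r cosθ/√(L² − r² sin²θ)].
With r = 0.0388 m, L = 0.105 m, θ = 60.3°: the bracketed kinematic factor |dx/dθ| = 0.040218 m.
ω = v/|dx/dθ| = 4.37/0.040218 = 108.66 rad/s.

109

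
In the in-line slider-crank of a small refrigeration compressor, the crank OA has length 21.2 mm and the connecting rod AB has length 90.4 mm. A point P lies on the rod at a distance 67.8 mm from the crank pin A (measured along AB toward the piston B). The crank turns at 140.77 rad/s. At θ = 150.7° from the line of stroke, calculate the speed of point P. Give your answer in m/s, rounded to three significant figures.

1.40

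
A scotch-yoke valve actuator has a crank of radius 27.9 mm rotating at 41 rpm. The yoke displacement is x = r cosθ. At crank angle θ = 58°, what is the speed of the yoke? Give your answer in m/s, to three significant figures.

ω = 4.294 rad/s (from 41 rpm).
x = r cosθ ⇒ ẋ = −rω sinθ.
|v| = rω|sinθ| = 0.0279·4.294·|sin 58°| = 0.10159 m/s.

0.102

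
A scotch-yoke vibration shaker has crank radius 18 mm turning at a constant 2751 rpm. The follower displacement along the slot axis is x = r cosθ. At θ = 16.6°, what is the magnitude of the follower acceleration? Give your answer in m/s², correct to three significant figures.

1430

ω = 288.1 rad/s (from 2751 rpm).
x = r cosθ ⇒ ẍ = −rω² cosθ (ω constant).
|a| = rω²|cosθ| = 0.018·(288.1)²·|cos 16.6°| = 1431.6 m/s².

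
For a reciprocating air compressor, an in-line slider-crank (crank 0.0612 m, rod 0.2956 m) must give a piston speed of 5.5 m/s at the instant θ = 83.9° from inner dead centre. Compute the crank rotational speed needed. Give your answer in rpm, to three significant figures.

844

For an in-line slider-crank, |v_piston| = rω|sinθ|·[1 + r cosθ/√(L² − r² sin²θ)].
With r = 0.0612 m, L = 0.2956 m, θ = 83.9°: the bracketed kinematic factor |dx/dθ| = 0.062222 m.
ω = v/|dx/dθ| = 5.5/0.062222 = 88.394 rad/s.
N = 60ω/(2π) = 844.1 rpm.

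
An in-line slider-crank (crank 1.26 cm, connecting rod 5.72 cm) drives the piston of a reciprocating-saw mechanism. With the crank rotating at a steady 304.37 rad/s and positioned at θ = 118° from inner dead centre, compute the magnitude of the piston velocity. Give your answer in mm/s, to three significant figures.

ω = 304.4 rad/s
For an in-line slider-crank, x = r cosθ + √(L² − r² sin²θ), so v = −rω sinθ·[1 + r cosθ/√(L² − r² sin²θ)].
With r = 0.0126 m, L = 0.0572 m, θ = 118°: √(L² − r² sin²θ) = 0.056108 m.
v = −0.0126·304.4·0.88295·[1 + 0.0126·-0.46947/0.056108] = -3.0292 m/s.
|v| = 3.0292 m/s = 3029.2 mm/s.

3030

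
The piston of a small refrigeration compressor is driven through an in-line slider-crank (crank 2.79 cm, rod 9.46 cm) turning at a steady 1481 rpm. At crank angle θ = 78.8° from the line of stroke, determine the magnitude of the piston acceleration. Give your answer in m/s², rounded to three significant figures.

60.1

ω = 2π·1481/60 = 155.1 rad/s
x(θ) = r cosθ + √(L² − r² sin²θ); with ω constant, a = ω²·d²x/dθ².
d²x/dθ² = −r cosθ − r²(cos2θ)/√u − r⁴ sin²2θ/(4u^{3/2}),  u = L² − r² sin²θ = 0.00820012 m².
Substituting r = 0.0279 m, L = 0.0946 m, θ = 78.8°: d²x/dθ² = +0.0024987 m.
a = ω²·d²x/dθ² = (155.1)²·(+0.0024987) = +60.1 m/s²;  |a| = 60.1 m/s².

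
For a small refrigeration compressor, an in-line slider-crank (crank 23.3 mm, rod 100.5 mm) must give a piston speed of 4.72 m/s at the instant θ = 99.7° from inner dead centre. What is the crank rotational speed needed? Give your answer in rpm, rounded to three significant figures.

2040

For an in-line slider-crank, |v_piston| = rω|sinθ|·[1 + r cosθ/√(L² − r² sin²θ)].
With r = 0.0233 m, L = 0.1005 m, θ = 99.7°: the bracketed kinematic factor |dx/dθ| = 0.022045 m.
ω = v/|dx/dθ| = 4.72/0.022045 = 214.1 rad/s.
N = 60ω/(2π) = 2044.5 rpm.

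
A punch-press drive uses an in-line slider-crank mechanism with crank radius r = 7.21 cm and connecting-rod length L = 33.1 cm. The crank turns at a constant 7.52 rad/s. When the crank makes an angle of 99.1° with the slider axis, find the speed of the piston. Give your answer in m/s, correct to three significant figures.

ω = 7.52 rad/s
For an in-line slider-crank, x = r cosθ + √(L² − r² sin²θ), so v = −rω sinθ·[1 + r cosθ/√(L² − r² sin²θ)].
With r = 0.0721 m, L = 0.331 m, θ = 99.1°: √(L² − r² sin²θ) = 0.32325 m.
v = −0.0721·7.52·0.98741·[1 + 0.0721·-0.15816/0.32325] = -0.51648 m/s.
|v| = 0.51648 m/s.

0.516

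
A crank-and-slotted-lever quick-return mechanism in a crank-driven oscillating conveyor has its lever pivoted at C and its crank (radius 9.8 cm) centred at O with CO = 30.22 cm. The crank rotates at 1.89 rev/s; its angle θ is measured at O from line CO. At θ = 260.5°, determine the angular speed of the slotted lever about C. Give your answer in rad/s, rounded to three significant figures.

0.614

ω = 11.88 rad/s (from 1.89 rev/s).
Crank pin A relative to C: A = (d + r cosθ, r sinθ); lever angle φ = atan2(r sinθ, d + r cosθ).
Differentiating tanφ: φ̇ = rω(d cosθ + r)/(d² + r² + 2dr cosθ).
d² + r² + 2dr cosθ = |CA|² = 0.0911529 m²;  d cosθ + r = +0.048123 m.
|ω_lever| = |0.098·11.88·+0.048123| / 0.0911529 = 0.61439 rad/s.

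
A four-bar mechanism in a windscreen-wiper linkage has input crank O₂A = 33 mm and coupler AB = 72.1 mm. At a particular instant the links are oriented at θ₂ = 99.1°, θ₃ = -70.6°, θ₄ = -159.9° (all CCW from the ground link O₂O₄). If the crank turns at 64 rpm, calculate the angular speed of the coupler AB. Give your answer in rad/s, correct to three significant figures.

ω₂ = 6.702 rad/s (from 64 rpm).
Differentiating the loop-closure r₂e^{iθ₂}+r₃e^{iθ₃}=r₁+r₄e^{iθ₄} gives r₂ω₂e^{iθ₂}+r₃ω₃e^{iθ₃}=r₄ω₄e^{iθ₄}.
Eliminating the other unknown: ω₃ = r₂ω₂ sin(θ₄−θ₂) / [r₃ sin(θ₃−θ₄)].
Numerator sine = +0.98163; denominator sine = +0.99993.
Result = 0.033·6.702·(+0.98163) / (0.0721·(+0.99993)) = +3.0114 rad/s; magnitude 3.0114 rad/s.

3.01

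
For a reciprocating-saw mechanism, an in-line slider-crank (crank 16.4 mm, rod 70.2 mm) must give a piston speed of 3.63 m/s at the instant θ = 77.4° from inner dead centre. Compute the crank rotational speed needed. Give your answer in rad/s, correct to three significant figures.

For an in-line slider-crank, |v_piston| = rω|sinθ|·[1 + r cosθ/√(L² − r² sin²θ)].
With r = 0.0164 m, L = 0.0702 m, θ = 77.4°: the bracketed kinematic factor |dx/dθ| = 0.016843 m.
ω = v/|dx/dθ| = 3.63/0.016843 = 215.52 rad/s.

216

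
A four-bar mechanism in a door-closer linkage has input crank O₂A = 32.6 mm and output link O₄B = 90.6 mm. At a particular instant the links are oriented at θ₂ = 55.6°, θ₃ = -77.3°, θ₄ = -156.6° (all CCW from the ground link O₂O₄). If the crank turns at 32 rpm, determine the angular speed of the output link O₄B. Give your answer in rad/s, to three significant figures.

0.899

ω₂ = 3.351 rad/s (from 32 rpm).
Differentiating the loop-closure r₂e^{iθ₂}+r₃e^{iθ₃}=r₁+r₄e^{iθ₄} gives r₂ω₂e^{iθ₂}+r₃ω₃e^{iθ₃}=r₄ω₄e^{iθ₄}.
Eliminating the other unknown: ω₄ = r₂ω₂ sin(θ₂−θ₃) / [r₄ sin(θ₄−θ₃)].
Numerator sine = +0.73254; denominator sine = -0.98261.
Result = 0.0326·3.351·(+0.73254) / (0.0906·(-0.98261)) = -0.89892 rad/s; magnitude 0.89892 rad/s.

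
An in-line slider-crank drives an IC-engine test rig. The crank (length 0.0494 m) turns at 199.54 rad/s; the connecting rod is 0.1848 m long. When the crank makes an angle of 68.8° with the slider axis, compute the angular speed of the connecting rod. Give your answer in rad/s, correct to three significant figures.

ω = 199.5 rad/s
The rod makes angle φ with the slider axis where L sinφ = r sinθ; differentiating, L cosφ·φ̇ = r ω cosθ.
L cosφ = √(L² − r² sin²θ) = 0.17897 m.
|ω_rod| = r ω |cosθ| / √(L² − r² sin²θ) = 0.0494·199.5·0.36162/0.17897 = 19.918 rad/s.

19.9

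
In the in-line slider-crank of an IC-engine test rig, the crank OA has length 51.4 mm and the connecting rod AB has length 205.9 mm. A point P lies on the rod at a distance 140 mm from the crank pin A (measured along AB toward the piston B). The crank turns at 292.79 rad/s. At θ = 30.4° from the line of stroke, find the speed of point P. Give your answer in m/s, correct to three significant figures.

ω = 292.8 rad/s.  Crank-pin speed |V_A| = rω = 15.049 m/s, perpendicular to OA.
Rod angle: sinφ = −(r/L) sinθ ⇒ φ = -7.257°; ω_rod = −rω cosθ/√(L²−r²sin²θ) = -63.551 rad/s.
V_P = V_A + ω_rod × AP, with AP = 0.14 m along the rod.
Components: V_Px = −rω sinθ − a·ω_rod·sinφ = -8.7394 m/s;  V_Py = rω cosθ + a·ω_rod·cosφ = +4.1545 m/s.
|V_P| = √(V_Px² + V_Py²) = 9.6766 m/s.

9.68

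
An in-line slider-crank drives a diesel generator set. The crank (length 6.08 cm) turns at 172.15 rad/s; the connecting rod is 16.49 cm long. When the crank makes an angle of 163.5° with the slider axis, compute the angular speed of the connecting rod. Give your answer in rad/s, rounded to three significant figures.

ω = 172.2 rad/s
The rod makes angle φ with the slider axis where L sinφ = r sinθ; differentiating, L cosφ·φ̇ = r ω cosθ.
L cosφ = √(L² − r² sin²θ) = 0.16399 m.
|ω_rod| = r ω |cosθ| / √(L² − r² sin²θ) = 0.0608·172.2·0.95882/0.16399 = 61.196 rad/s.

61.2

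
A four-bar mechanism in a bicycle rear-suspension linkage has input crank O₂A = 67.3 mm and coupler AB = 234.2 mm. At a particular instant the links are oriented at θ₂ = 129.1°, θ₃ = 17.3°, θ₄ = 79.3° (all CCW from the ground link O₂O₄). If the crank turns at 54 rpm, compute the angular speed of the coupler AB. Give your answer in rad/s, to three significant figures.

ω₂ = 5.655 rad/s (from 54 rpm).
Differentiating the loop-closure r₂e^{iθ₂}+r₃e^{iθ₃}=r₁+r₄e^{iθ₄} gives r₂ω₂e^{iθ₂}+r₃ω₃e^{iθ₃}=r₄ω₄e^{iθ₄}.
Eliminating the other unknown: ω₃ = r₂ω₂ sin(θ₄−θ₂) / [r₃ sin(θ₃−θ₄)].
Numerator sine = -0.76380; denominator sine = -0.88295.
Result = 0.0673·5.655·(-0.76380) / (0.2342·(-0.88295)) = +1.4057 rad/s; magnitude 1.4057 rad/s.

1.41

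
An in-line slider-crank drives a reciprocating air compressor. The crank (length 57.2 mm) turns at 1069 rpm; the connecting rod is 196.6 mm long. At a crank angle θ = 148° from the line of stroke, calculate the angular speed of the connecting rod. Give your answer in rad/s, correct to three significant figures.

28.0

ω = 111.9 rad/s (converted from 1069 rpm).
The rod makes angle φ with the slider axis where L sinφ = r sinθ; differentiating, L cosφ·φ̇ = r ω cosθ.
L cosφ = √(L² − r² sin²θ) = 0.19425 m.
|ω_rod| = r ω |cosθ| / √(L² − r² sin²θ) = 0.0572·111.9·0.84805/0.19425 = 27.955 rad/s.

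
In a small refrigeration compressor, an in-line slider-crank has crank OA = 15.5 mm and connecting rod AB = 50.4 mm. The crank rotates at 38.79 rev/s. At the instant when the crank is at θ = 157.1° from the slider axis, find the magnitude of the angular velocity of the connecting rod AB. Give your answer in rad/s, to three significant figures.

69.5

ω = 243.7 rad/s (converted from 38.79 rev/s).
The rod makes angle φ with the slider axis where L sinφ = r sinθ; differentiating, L cosφ·φ̇ = r ω cosθ.
L cosφ = √(L² − r² sin²θ) = 0.050038 m.
|ω_rod| = r ω |cosθ| / √(L² − r² sin²θ) = 0.0155·243.7·0.92119/0.050038 = 69.547 rad/s.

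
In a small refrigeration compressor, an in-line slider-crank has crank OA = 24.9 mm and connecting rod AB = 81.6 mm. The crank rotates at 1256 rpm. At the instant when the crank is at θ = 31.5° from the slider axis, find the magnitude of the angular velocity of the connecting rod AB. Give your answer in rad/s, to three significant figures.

ω = 131.5 rad/s (converted from 1256 rpm).
The rod makes angle φ with the slider axis where L sinφ = r sinθ; differentiating, L cosφ·φ̇ = r ω cosθ.
L cosφ = √(L² − r² sin²θ) = 0.080556 m.
|ω_rod| = r ω |cosθ| / √(L² − r² sin²θ) = 0.0249·131.5·0.85264/0.080556 = 34.664 rad/s.

34.7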